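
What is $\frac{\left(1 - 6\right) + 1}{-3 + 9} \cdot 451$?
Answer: $- \frac{902}{3} \approx -300.67$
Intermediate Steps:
$\frac{\left(1 - 6\right) + 1}{-3 + 9} \cdot 451 = \frac{\left(1 - 6\right) + 1}{6} \cdot 451 = \left(-5 + 1\right) \frac{1}{6} \cdot 451 = \left(-4\right) \frac{1}{6} \cdot 451 = \left(- \frac{2}{3}\right) 451 = - \frac{902}{3}$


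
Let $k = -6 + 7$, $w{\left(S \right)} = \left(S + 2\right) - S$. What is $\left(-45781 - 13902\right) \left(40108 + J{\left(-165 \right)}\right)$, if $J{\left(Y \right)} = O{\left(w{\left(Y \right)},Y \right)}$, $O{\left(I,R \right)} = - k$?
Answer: $-2393706081$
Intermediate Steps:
$w{\left(S \right)} = 2$ ($w{\left(S \right)} = \left(2 + S\right) - S = 2$)
$k = 1$
$O{\left(I,R \right)} = -1$ ($O{\left(I,R \right)} = \left(-1\right) 1 = -1$)
$J{\left(Y \right)} = -1$
$\left(-45781 - 13902\right) \left(40108 + J{\left(-165 \right)}\right) = \left(-45781 - 13902\right) \left(40108 - 1\right) = \left(-59683\right) 40107 = -2393706081$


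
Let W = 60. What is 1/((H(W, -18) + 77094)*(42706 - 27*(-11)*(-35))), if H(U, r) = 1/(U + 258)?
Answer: 318/792133018723 ≈ 4.0145e-10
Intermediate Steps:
H(U, r) = 1/(258 + U)
1/((H(W, -18) + 77094)*(42706 - 27*(-11)*(-35))) = 1/((1/(258 + 60) + 77094)*(42706 - 27*(-11)*(-35))) = 1/((1/318 + 77094)*(42706 + 297*(-35))) = 1/((1/318 + 77094)*(42706 - 10395)) = 1/((24515893/318)*32311) = (318/24515893)*(1/32311) = 318/792133018723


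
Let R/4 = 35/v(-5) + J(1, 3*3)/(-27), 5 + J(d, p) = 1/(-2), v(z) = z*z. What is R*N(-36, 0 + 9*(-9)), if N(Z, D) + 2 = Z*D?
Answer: 2523524/135 ≈ 18693.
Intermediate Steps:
v(z) = z**2
J(d, p) = -11/2 (J(d, p) = -5 + 1/(-2) = -5 - 1/2 = -11/2)
R = 866/135 (R = 4*(35/((-5)**2) - 11/2/(-27)) = 4*(35/25 - 11/2*(-1/27)) = 4*(35*(1/25) + 11/54) = 4*(7/5 + 11/54) = 4*(433/270) = 866/135 ≈ 6.4148)
N(Z, D) = -2 + D*Z (N(Z, D) = -2 + Z*D = -2 + D*Z)
R*N(-36, 0 + 9*(-9)) = 866*(-2 + (0 + 9*(-9))*(-36))/135 = 866*(-2 + (0 - 81)*(-36))/135 = 866*(-2 - 81*(-36))/135 = 866*(-2 + 2916)/135 = (866/135)*2914 = 2523524/135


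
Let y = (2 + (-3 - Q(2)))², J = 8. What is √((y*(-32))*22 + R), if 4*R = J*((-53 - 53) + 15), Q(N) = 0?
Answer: I*√886 ≈ 29.766*I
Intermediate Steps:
y = 1 (y = (2 + (-3 - 1*0))² = (2 + (-3 + 0))² = (2 - 3)² = (-1)² = 1)
R = -182 (R = (8*((-53 - 53) + 15))/4 = (8*(-106 + 15))/4 = (8*(-91))/4 = (¼)*(-728) = -182)
√((y*(-32))*22 + R) = √((1*(-32))*22 - 182) = √(-32*22 - 182) = √(-704 - 182) = √(-886) = I*√886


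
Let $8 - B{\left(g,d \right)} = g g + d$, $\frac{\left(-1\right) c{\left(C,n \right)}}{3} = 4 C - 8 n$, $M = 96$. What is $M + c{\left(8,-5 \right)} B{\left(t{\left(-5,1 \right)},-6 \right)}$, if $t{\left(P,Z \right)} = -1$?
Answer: $-2712$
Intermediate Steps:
$c{\left(C,n \right)} = - 12 C + 24 n$ ($c{\left(C,n \right)} = - 3 \left(4 C - 8 n\right) = - 3 \left(- 8 n + 4 C\right) = - 12 C + 24 n$)
$B{\left(g,d \right)} = 8 - d - g^{2}$ ($B{\left(g,d \right)} = 8 - \left(g g + d\right) = 8 - \left(g^{2} + d\right) = 8 - \left(d + g^{2}\right) = 8 - d - g^{2}$)
$M + c{\left(8,-5 \right)} B{\left(t{\left(-5,1 \right)},-6 \right)} = 96 + \left(\left(-12\right) 8 + 24 \left(-5\right)\right) \left(8 - -6 - \left(-1\right)^{2}\right) = 96 + \left(-96 - 120\right) \left(8 + 6 - 1\right) = 96 - 216 \left(8 + 6 - 1\right) = 96 - 2808 = -2712$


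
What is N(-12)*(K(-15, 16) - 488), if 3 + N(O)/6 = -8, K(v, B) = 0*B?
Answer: 32208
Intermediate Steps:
K(v, B) = 0
N(O) = -66 (N(O) = -18 + 6*(-8) = -18 - 48 = -66)
N(-12)*(K(-15, 16) - 488) = -66*(0 - 488) = -66*(-488) = 32208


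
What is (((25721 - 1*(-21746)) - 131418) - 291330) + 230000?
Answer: -145281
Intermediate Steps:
(((25721 - 1*(-21746)) - 131418) - 291330) + 230000 = (((25721 + 21746) - 131418) - 291330) + 230000 = ((47467 - 131418) - 291330) + 230000 = (-83951 - 291330) + 230000 = -375281 + 230000 = -145281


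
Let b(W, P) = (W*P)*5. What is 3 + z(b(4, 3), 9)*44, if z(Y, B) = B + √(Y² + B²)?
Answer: 399 + 132*√409 ≈ 3068.5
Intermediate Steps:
b(W, P) = 5*P*W (b(W, P) = (P*W)*5 = 5*P*W)
z(Y, B) = B + √(B² + Y²)
3 + z(b(4, 3), 9)*44 = 3 + (9 + √(9² + (5*3*4)²))*44 = 3 + (9 + √(81 + 60²))*44 = 3 + (9 + √(81 + 3600))*44 = 3 + (9 + √3681)*44 = 3 + (9 + 3*√409)*44 = 3 + (396 + 132*√409) = 399 + 132*√409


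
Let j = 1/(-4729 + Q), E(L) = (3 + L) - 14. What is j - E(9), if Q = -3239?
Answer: 15935/7968 ≈ 1.9999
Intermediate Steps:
E(L) = -11 + L
j = -1/7968 (j = 1/(-4729 - 3239) = 1/(-7968) = -1/7968 ≈ -0.00012550)
j - E(9) = -1/7968 - (-11 + 9) = -1/7968 - 1*(-2) = -1/7968 + 2 = 15935/7968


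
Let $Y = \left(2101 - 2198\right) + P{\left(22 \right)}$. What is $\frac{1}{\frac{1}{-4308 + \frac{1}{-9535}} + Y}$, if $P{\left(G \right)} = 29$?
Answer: $- \frac{41076781}{2793230643} \approx -0.014706$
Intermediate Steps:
$Y = -68$ ($Y = \left(2101 - 2198\right) + 29 = -97 + 29 = -68$)
$\frac{1}{\frac{1}{-4308 + \frac{1}{-9535}} + Y} = \frac{1}{\frac{1}{-4308 + \frac{1}{-9535}} - 68} = \frac{1}{\frac{1}{-4308 - \frac{1}{9535}} - 68} = \frac{1}{\frac{1}{- \frac{41076781}{9535}} - 68} = \frac{1}{- \frac{9535}{41076781} - 68} = \frac{1}{- \frac{2793230643}{41076781}} = - \frac{41076781}{2793230643}$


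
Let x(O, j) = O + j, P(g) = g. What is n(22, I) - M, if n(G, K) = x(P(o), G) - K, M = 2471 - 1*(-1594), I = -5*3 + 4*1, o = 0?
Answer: -4032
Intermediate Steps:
I = -11 (I = -15 + 4 = -11)
M = 4065 (M = 2471 + 1594 = 4065)
n(G, K) = G - K (n(G, K) = (0 + G) - K = G - K)
n(22, I) - M = (22 - 1*(-11)) - 1*4065 = (22 + 11) - 4065 = 33 - 4065 = -4032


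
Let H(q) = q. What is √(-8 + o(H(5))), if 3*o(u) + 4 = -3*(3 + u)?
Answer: 2*I*√39/3 ≈ 4.1633*I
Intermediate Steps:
o(u) = -13/3 - u (o(u) = -4/3 + (-3*(3 + u))/3 = -4/3 + (-9 - 3*u)/3 = -4/3 + (-3 - u) = -13/3 - u)
√(-8 + o(H(5))) = √(-8 + (-13/3 - 1*5)) = √(-8 + (-13/3 - 5)) = √(-8 - 28/3) = √(-52/3) = 2*I*√39/3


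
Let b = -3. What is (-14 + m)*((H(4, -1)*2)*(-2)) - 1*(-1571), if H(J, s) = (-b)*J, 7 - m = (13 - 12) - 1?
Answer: 1907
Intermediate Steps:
m = 7 (m = 7 - ((13 - 12) - 1) = 7 - (1 - 1) = 7 - 1*0 = 7 + 0 = 7)
H(J, s) = 3*J (H(J, s) = (-1*(-3))*J = 3*J)
(-14 + m)*((H(4, -1)*2)*(-2)) - 1*(-1571) = (-14 + 7)*(((3*4)*2)*(-2)) - 1*(-1571) = -7*12*2*(-2) + 1571 = -168*(-2) + 1571 = -7*(-48) + 1571 = 336 + 1571 = 1907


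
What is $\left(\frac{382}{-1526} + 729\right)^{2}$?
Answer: $\frac{309176033296}{582169} \approx 5.3108 \cdot 10^{5}$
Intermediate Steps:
$\left(\frac{382}{-1526} + 729\right)^{2} = \left(382 \left(- \frac{1}{1526}\right) + 729\right)^{2} = \left(- \frac{191}{763} + 729\right)^{2} = \left(\frac{556036}{763}\right)^{2} = \frac{309176033296}{582169}$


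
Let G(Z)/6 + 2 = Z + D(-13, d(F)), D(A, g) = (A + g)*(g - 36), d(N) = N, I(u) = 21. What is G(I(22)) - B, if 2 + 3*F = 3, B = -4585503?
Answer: 13764983/3 ≈ 4.5883e+6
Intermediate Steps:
F = 1/3 (F = -2/3 + (1/3)*3 = -2/3 + 1 = 1/3 ≈ 0.33333)
D(A, g) = (-36 + g)*(A + g) (D(A, g) = (A + g)*(-36 + g) = (-36 + g)*(A + g))
G(Z) = 8096/3 + 6*Z (G(Z) = -12 + 6*(Z + ((1/3)**2 - 36*(-13) - 36*1/3 - 13*1/3)) = -12 + 6*(Z + (1/9 + 468 - 12 - 13/3)) = -12 + 6*(Z + 4066/9) = -12 + 6*(4066/9 + Z) = -12 + (8132/3 + 6*Z) = 8096/3 + 6*Z)
G(I(22)) - B = (8096/3 + 6*21) - 1*(-4585503) = (8096/3 + 126) + 4585503 = 8474/3 + 4585503 = 13764983/3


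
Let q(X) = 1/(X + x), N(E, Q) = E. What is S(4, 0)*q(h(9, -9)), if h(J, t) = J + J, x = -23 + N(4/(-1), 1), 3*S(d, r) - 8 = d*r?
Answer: -8/27 ≈ -0.29630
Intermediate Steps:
S(d, r) = 8/3 + d*r/3 (S(d, r) = 8/3 + (d*r)/3 = 8/3 + d*r/3)
x = -27 (x = -23 + 4/(-1) = -23 + 4*(-1) = -23 - 4 = -27)
h(J, t) = 2*J
q(X) = 1/(-27 + X) (q(X) = 1/(X - 27) = 1/(-27 + X))
S(4, 0)*q(h(9, -9)) = (8/3 + (⅓)*4*0)/(-27 + 2*9) = (8/3 + 0)/(-27 + 18) = (8/3)/(-9) = (8/3)*(-⅑) = -8/27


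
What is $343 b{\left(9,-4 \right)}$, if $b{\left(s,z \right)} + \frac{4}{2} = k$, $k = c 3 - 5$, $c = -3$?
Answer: $-5488$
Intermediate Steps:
$k = -14$ ($k = \left(-3\right) 3 - 5 = -9 - 5 = -14$)
$b{\left(s,z \right)} = -16$ ($b{\left(s,z \right)} = -2 - 14 = -16$)
$343 b{\left(9,-4 \right)} = 343 \left(-16\right) = -5488$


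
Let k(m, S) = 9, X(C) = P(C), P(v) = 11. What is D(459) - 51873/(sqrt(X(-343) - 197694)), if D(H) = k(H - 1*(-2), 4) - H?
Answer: -450 + 51873*I*sqrt(197683)/197683 ≈ -450.0 + 116.67*I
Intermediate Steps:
X(C) = 11
D(H) = 9 - H
D(459) - 51873/(sqrt(X(-343) - 197694)) = (9 - 1*459) - 51873/(sqrt(11 - 197694)) = (9 - 459) - 51873/(sqrt(-197683)) = -450 - 51873/(I*sqrt(197683)) = -450 - 51873*(-I*sqrt(197683)/197683) = -450 - (-51873)*I*sqrt(197683)/197683 = -450 + 51873*I*sqrt(197683)/197683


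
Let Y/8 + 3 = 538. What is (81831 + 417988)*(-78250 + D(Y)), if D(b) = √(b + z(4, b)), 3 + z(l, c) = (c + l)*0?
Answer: -39110836750 + 499819*√4277 ≈ -3.9078e+10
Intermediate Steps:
z(l, c) = -3 (z(l, c) = -3 + (c + l)*0 = -3 + 0 = -3)
Y = 4280 (Y = -24 + 8*538 = -24 + 4304 = 4280)
D(b) = √(-3 + b) (D(b) = √(b - 3) = √(-3 + b))
(81831 + 417988)*(-78250 + D(Y)) = (81831 + 417988)*(-78250 + √(-3 + 4280)) = 499819*(-78250 + √4277) = -39110836750 + 499819*√4277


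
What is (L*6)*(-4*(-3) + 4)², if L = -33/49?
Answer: -50688/49 ≈ -1034.4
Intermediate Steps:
L = -33/49 (L = -33*1/49 = -33/49 ≈ -0.67347)
(L*6)*(-4*(-3) + 4)² = (-33/49*6)*(-4*(-3) + 4)² = -198*(12 + 4)²/49 = -198/49*16² = -198/49*256 = -50688/49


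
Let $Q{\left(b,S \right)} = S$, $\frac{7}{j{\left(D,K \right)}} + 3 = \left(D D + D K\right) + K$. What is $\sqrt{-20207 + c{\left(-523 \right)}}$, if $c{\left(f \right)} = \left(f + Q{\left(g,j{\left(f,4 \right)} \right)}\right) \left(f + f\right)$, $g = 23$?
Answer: $\frac{2 \sqrt{2426102231045638}}{135719} \approx 725.84$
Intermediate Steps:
$j{\left(D,K \right)} = \frac{7}{-3 + K + D^{2} + D K}$ ($j{\left(D,K \right)} = \frac{7}{-3 + \left(\left(D D + D K\right) + K\right)} = \frac{7}{-3 + \left(\left(D^{2} + D K\right) + K\right)} = \frac{7}{-3 + \left(K + D^{2} + D K\right)} = \frac{7}{-3 + K + D^{2} + D K}$)
$c{\left(f \right)} = 2 f \left(f + \frac{7}{1 + f^{2} + 4 f}\right)$ ($c{\left(f \right)} = \left(f + \frac{7}{-3 + 4 + f^{2} + f 4}\right) \left(f + f\right) = \left(f + \frac{7}{-3 + 4 + f^{2} + 4 f}\right) 2 f = \left(f + \frac{7}{1 + f^{2} + 4 f}\right) 2 f = 2 f \left(f + \frac{7}{1 + f^{2} + 4 f}\right)$)
$\sqrt{-20207 + c{\left(-523 \right)}} = \sqrt{-20207 + 2 \left(-523\right) \frac{1}{1 + \left(-523\right)^{2} + 4 \left(-523\right)} \left(7 - 523 \left(1 + \left(-523\right)^{2} + 4 \left(-523\right)\right)\right)} = \sqrt{-20207 + 2 \left(-523\right) \frac{1}{1 + 273529 - 2092} \left(7 - 523 \left(1 + 273529 - 2092\right)\right)} = \sqrt{-20207 + 2 \left(-523\right) \frac{1}{271438} \left(7 - 141962074\right)} = \sqrt{-20207 + 2 \left(-523\right) \frac{1}{271438} \left(-141962067\right)} = \sqrt{-20207 + \frac{74246161041}{135719}} = \sqrt{\frac{71503687208}{135719}} = \frac{2 \sqrt{2426102231045638}}{135719}$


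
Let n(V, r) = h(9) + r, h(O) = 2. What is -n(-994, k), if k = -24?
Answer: 22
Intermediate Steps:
n(V, r) = 2 + r
-n(-994, k) = -(2 - 24) = -1*(-22) = 22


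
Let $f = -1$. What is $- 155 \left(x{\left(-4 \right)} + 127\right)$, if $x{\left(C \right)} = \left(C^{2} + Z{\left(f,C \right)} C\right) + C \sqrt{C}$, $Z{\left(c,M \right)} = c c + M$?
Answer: $-24025 + 1240 i \approx -24025.0 + 1240.0 i$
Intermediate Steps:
$Z{\left(c,M \right)} = M + c^{2}$ ($Z{\left(c,M \right)} = c^{2} + M = M + c^{2}$)
$x{\left(C \right)} = C^{2} + C^{\frac{3}{2}} + C \left(1 + C\right)$ ($x{\left(C \right)} = \left(C^{2} + \left(C + \left(-1\right)^{2}\right) C\right) + C \sqrt{C} = \left(C^{2} + \left(C + 1\right) C\right) + C^{\frac{3}{2}} = \left(C^{2} + \left(1 + C\right) C\right) + C^{\frac{3}{2}} = \left(C^{2} + C \left(1 + C\right)\right) + C^{\frac{3}{2}} = C^{2} + C^{\frac{3}{2}} + C \left(1 + C\right)$)
$- 155 \left(x{\left(-4 \right)} + 127\right) = - 155 \left(\left(-4 + \left(-4\right)^{\frac{3}{2}} + 2 \left(-4\right)^{2}\right) + 127\right) = - 155 \left(\left(-4 - 8 i + 2 \cdot 16\right) + 127\right) = - 155 \left(\left(-4 - 8 i + 32\right) + 127\right) = - 155 \left(\left(28 - 8 i\right) + 127\right) = - 155 \left(155 - 8 i\right) = -24025 + 1240 i$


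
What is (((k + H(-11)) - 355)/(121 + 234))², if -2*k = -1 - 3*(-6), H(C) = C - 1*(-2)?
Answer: 22201/20164 ≈ 1.1010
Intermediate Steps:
H(C) = 2 + C (H(C) = C + 2 = 2 + C)
k = -17/2 (k = -(-1 - 3*(-6))/2 = -(-1 + 18)/2 = -½*17 = -17/2 ≈ -8.5000)
(((k + H(-11)) - 355)/(121 + 234))² = (((-17/2 + (2 - 11)) - 355)/(121 + 234))² = (((-17/2 - 9) - 355)/355)² = ((-35/2 - 355)*(1/355))² = (-745/2*1/355)² = (-149/142)² = 22201/20164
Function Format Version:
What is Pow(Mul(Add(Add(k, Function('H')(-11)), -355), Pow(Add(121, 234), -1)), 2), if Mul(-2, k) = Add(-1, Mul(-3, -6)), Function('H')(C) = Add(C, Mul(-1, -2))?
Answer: Rational(22201, 20164) ≈ 1.1010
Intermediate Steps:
Function('H')(C) = Add(2, C) (Function('H')(C) = Add(C, 2) = Add(2, C))
k = Rational(-17, 2) (k = Mul(Rational(-1, 2), Add(-1, Mul(-3, -6))) = Mul(Rational(-1, 2), Add(-1, 18)) = Mul(Rational(-1, 2), 17) = Rational(-17, 2) ≈ -8.5000)
Pow(Mul(Add(Add(k, Function('H')(-11)), -355), Pow(Add(121, 234), -1)), 2) = Pow(Mul(Add(Add(Rational(-17, 2), Add(2, -11)), -355), Pow(Add(121, 234), -1)), 2) = Pow(Mul(Add(Add(Rational(-17, 2), -9), -355), Pow(355, -1)), 2) = Pow(Mul(Add(Rational(-35, 2), -355), Rational(1, 355)), 2) = Pow(Mul(Rational(-745, 2), Rational(1, 355)), 2) = Pow(Rational(-149, 142), 2) = Rational(22201, 20164)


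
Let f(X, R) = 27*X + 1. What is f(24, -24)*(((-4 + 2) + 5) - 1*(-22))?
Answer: 16225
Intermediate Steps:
f(X, R) = 1 + 27*X
f(24, -24)*(((-4 + 2) + 5) - 1*(-22)) = (1 + 27*24)*(((-4 + 2) + 5) - 1*(-22)) = (1 + 648)*((-2 + 5) + 22) = 649*(3 + 22) = 649*25 = 16225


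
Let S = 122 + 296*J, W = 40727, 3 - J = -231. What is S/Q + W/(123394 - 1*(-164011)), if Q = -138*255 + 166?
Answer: -9257730441/5033036360 ≈ -1.8394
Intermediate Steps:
J = 234 (J = 3 - 1*(-231) = 3 + 231 = 234)
Q = -35024 (Q = -35190 + 166 = -35024)
S = 69386 (S = 122 + 296*234 = 122 + 69264 = 69386)
S/Q + W/(123394 - 1*(-164011)) = 69386/(-35024) + 40727/(123394 - 1*(-164011)) = 69386*(-1/35024) + 40727/(123394 + 164011) = -34693/17512 + 40727/287405 = -9257730441/5033036360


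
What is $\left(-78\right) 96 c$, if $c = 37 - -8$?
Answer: $-336960$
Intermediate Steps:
$c = 45$ ($c = 37 + 8 = 45$)
$\left(-78\right) 96 c = \left(-78\right) 96 \cdot 45 = \left(-7488\right) 45 = -336960$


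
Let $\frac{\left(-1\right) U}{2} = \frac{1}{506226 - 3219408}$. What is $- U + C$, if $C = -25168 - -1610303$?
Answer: $\frac{2150379874784}{1356591} \approx 1.5851 \cdot 10^{6}$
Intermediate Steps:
$C = 1585135$ ($C = -25168 + 1610303 = 1585135$)
$U = \frac{1}{1356591}$ ($U = - \frac{2}{506226 - 3219408} = - \frac{2}{-2713182} = \left(-2\right) \left(- \frac{1}{2713182}\right) = \frac{1}{1356591} \approx 7.3714 \cdot 10^{-7}$)
$- U + C = \left(-1\right) \frac{1}{1356591} + 1585135 = - \frac{1}{1356591} + 1585135 = \frac{2150379874784}{1356591}$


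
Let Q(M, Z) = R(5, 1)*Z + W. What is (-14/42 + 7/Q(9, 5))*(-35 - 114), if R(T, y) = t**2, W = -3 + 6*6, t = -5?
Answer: 20413/474 ≈ 43.065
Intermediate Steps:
W = 33 (W = -3 + 36 = 33)
R(T, y) = 25 (R(T, y) = (-5)**2 = 25)
Q(M, Z) = 33 + 25*Z (Q(M, Z) = 25*Z + 33 = 33 + 25*Z)
(-14/42 + 7/Q(9, 5))*(-35 - 114) = (-14/42 + 7/(33 + 25*5))*(-35 - 114) = (-14*1/42 + 7/(33 + 125))*(-149) = (-1/3 + 7/158)*(-149) = -137/474*(-149) = 20413/474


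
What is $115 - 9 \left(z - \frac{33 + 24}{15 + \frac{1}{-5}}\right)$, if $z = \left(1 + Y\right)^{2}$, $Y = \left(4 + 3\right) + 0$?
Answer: $- \frac{31549}{74} \approx -426.34$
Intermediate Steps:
$Y = 7$ ($Y = 7 + 0 = 7$)
$z = 64$ ($z = \left(1 + 7\right)^{2} = 8^{2} = 64$)
$115 - 9 \left(z - \frac{33 + 24}{15 + \frac{1}{-5}}\right) = 115 - 9 \left(64 - \frac{33 + 24}{15 + \frac{1}{-5}}\right) = 115 - 9 \left(64 - \frac{57}{15 - \frac{1}{5}}\right) = 115 - 9 \left(64 - \frac{57}{\frac{74}{5}}\right) = 115 - 9 \left(64 - 57 \cdot \frac{5}{74}\right) = 115 - 9 \left(64 - \frac{285}{74}\right) = 115 - \frac{40059}{74} = - \frac{31549}{74}$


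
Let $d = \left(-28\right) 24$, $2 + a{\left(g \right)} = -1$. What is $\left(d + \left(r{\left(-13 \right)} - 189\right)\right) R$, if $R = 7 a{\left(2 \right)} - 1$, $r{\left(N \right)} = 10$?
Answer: $18722$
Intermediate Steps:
$a{\left(g \right)} = -3$ ($a{\left(g \right)} = -2 - 1 = -3$)
$R = -22$ ($R = 7 \left(-3\right) - 1 = -21 - 1 = -22$)
$d = -672$
$\left(d + \left(r{\left(-13 \right)} - 189\right)\right) R = \left(-672 + \left(10 - 189\right)\right) \left(-22\right) = \left(-672 - 179\right) \left(-22\right) = \left(-851\right) \left(-22\right) = 18722$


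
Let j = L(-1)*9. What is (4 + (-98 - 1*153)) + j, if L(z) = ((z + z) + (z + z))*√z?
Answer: -247 - 36*I ≈ -247.0 - 36.0*I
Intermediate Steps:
L(z) = 4*z^(3/2) (L(z) = (2*z + 2*z)*√z = (4*z)*√z = 4*z^(3/2))
j = -36*I (j = (4*(-1)^(3/2))*9 = (4*(-I))*9 = -4*I*9 = -36*I ≈ -36.0*I)
(4 + (-98 - 1*153)) + j = (4 + (-98 - 1*153)) - 36*I = (4 + (-98 - 153)) - 36*I = (4 - 251) - 36*I = -247 - 36*I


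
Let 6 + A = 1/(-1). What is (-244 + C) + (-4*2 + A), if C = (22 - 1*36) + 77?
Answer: -196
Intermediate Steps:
A = -7 (A = -6 + 1/(-1) = -6 - 1 = -7)
C = 63 (C = (22 - 36) + 77 = -14 + 77 = 63)
(-244 + C) + (-4*2 + A) = (-244 + 63) + (-4*2 - 7) = -181 + (-8 - 7) = -181 - 15 = -196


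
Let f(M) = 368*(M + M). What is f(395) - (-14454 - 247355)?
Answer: 552529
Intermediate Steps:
f(M) = 736*M (f(M) = 368*(2*M) = 736*M)
f(395) - (-14454 - 247355) = 736*395 - (-14454 - 247355) = 290720 - 1*(-261809) = 290720 + 261809 = 552529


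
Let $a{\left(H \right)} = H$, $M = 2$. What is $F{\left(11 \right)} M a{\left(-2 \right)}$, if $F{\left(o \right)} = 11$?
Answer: $-44$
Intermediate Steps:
$F{\left(11 \right)} M a{\left(-2 \right)} = 11 \cdot 2 \left(-2\right) = 22 \left(-2\right) = -44$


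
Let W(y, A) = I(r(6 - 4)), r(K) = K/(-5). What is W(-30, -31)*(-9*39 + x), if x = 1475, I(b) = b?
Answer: -2248/5 ≈ -449.60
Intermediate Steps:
r(K) = -K/5 (r(K) = K*(-⅕) = -K/5)
W(y, A) = -⅖ (W(y, A) = -(6 - 4)/5 = -⅕*2 = -⅖)
W(-30, -31)*(-9*39 + x) = -2*(-9*39 + 1475)/5 = -2*(-351 + 1475)/5 = -⅖*1124 = -2248/5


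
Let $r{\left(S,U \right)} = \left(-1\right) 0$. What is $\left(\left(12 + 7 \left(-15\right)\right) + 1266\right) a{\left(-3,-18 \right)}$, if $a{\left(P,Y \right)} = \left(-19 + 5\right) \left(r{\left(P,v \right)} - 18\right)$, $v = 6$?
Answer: $295596$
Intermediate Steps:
$r{\left(S,U \right)} = 0$
$a{\left(P,Y \right)} = 252$ ($a{\left(P,Y \right)} = \left(-19 + 5\right) \left(0 - 18\right) = \left(-14\right) \left(-18\right) = 252$)
$\left(\left(12 + 7 \left(-15\right)\right) + 1266\right) a{\left(-3,-18 \right)} = \left(\left(12 + 7 \left(-15\right)\right) + 1266\right) 252 = \left(\left(12 - 105\right) + 1266\right) 252 = \left(-93 + 1266\right) 252 = 1173 \cdot 252 = 295596$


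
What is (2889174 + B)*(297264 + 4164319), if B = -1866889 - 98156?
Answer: 4123078236207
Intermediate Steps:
B = -1965045
(2889174 + B)*(297264 + 4164319) = (2889174 - 1965045)*(297264 + 4164319) = 924129*4461583 = 4123078236207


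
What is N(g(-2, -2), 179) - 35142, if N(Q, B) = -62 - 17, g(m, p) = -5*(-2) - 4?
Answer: -35221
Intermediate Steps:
g(m, p) = 6 (g(m, p) = 10 - 4 = 6)
N(Q, B) = -79
N(g(-2, -2), 179) - 35142 = -79 - 35142 = -35221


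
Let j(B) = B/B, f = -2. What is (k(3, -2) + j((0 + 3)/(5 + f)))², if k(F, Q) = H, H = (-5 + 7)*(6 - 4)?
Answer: 25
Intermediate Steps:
j(B) = 1
H = 4 (H = 2*2 = 4)
k(F, Q) = 4
(k(3, -2) + j((0 + 3)/(5 + f)))² = (4 + 1)² = 5² = 25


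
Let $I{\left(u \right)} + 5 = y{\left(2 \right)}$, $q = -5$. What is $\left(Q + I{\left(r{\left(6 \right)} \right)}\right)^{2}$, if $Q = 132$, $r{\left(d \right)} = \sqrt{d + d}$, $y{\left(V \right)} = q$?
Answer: $14884$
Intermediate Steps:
$y{\left(V \right)} = -5$
$r{\left(d \right)} = \sqrt{2} \sqrt{d}$ ($r{\left(d \right)} = \sqrt{2 d} = \sqrt{2} \sqrt{d}$)
$I{\left(u \right)} = -10$ ($I{\left(u \right)} = -5 - 5 = -10$)
$\left(Q + I{\left(r{\left(6 \right)} \right)}\right)^{2} = \left(132 - 10\right)^{2} = 122^{2} = 14884$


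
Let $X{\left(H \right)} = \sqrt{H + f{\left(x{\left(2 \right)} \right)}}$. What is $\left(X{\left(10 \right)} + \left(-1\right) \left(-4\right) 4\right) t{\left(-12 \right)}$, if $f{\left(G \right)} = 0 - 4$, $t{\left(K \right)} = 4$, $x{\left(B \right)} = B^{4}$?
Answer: $64 + 4 \sqrt{6} \approx 73.798$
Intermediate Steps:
$f{\left(G \right)} = -4$ ($f{\left(G \right)} = 0 - 4 = -4$)
$X{\left(H \right)} = \sqrt{-4 + H}$ ($X{\left(H \right)} = \sqrt{H - 4} = \sqrt{-4 + H}$)
$\left(X{\left(10 \right)} + \left(-1\right) \left(-4\right) 4\right) t{\left(-12 \right)} = \left(\sqrt{-4 + 10} + \left(-1\right) \left(-4\right) 4\right) 4 = \left(\sqrt{6} + 4 \cdot 4\right) 4 = \left(\sqrt{6} + 16\right) 4 = \left(16 + \sqrt{6}\right) 4 = 64 + 4 \sqrt{6}$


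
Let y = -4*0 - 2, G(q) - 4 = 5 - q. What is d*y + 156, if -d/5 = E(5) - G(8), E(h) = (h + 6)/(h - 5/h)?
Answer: 347/2 ≈ 173.50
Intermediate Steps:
G(q) = 9 - q (G(q) = 4 + (5 - q) = 9 - q)
y = -2 (y = 0 - 2 = -2)
E(h) = (6 + h)/(h - 5/h)
d = -35/4 (d = -5*(5*(6 + 5)/(-5 + 5²) - (9 - 1*8)) = -5*(5*11/(-5 + 25) - (9 - 8)) = -5*(5*11/20 - 1*1) = -5*(5*(1/20)*11 - 1) = -5*(11/4 - 1) = -5*7/4 = -35/4 ≈ -8.7500)
d*y + 156 = -35/4*(-2) + 156 = 35/2 + 156 = 347/2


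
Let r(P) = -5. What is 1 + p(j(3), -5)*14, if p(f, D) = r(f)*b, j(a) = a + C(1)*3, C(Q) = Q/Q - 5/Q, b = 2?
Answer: -139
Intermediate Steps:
C(Q) = 1 - 5/Q
j(a) = -12 + a (j(a) = a + ((-5 + 1)/1)*3 = a + (1*(-4))*3 = a - 4*3 = a - 12 = -12 + a)
p(f, D) = -10 (p(f, D) = -5*2 = -10)
1 + p(j(3), -5)*14 = 1 - 10*14 = 1 - 140 = -139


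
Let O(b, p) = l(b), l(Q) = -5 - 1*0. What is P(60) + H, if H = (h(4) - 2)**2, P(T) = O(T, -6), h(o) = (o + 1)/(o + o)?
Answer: -199/64 ≈ -3.1094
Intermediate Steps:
h(o) = (1 + o)/(2*o) (h(o) = (1 + o)/((2*o)) = (1 + o)*(1/(2*o)) = (1 + o)/(2*o))
l(Q) = -5 (l(Q) = -5 + 0 = -5)
O(b, p) = -5
P(T) = -5
H = 121/64 (H = ((1/2)*(1 + 4)/4 - 2)**2 = ((1/2)*(1/4)*5 - 2)**2 = (5/8 - 2)**2 = (-11/8)**2 = 121/64 ≈ 1.8906)
P(60) + H = -5 + 121/64 = -199/64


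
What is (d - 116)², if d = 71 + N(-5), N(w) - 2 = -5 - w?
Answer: 1849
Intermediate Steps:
N(w) = -3 - w (N(w) = 2 + (-5 - w) = -3 - w)
d = 73 (d = 71 + (-3 - 1*(-5)) = 71 + (-3 + 5) = 71 + 2 = 73)
(d - 116)² = (73 - 116)² = (-43)² = 1849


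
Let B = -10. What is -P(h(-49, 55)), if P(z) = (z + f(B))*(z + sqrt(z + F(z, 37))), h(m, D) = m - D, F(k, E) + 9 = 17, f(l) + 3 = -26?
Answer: -13832 + 532*I*sqrt(6) ≈ -13832.0 + 1303.1*I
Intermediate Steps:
f(l) = -29 (f(l) = -3 - 26 = -29)
F(k, E) = 8 (F(k, E) = -9 + 17 = 8)
P(z) = (-29 + z)*(z + sqrt(8 + z)) (P(z) = (z - 29)*(z + sqrt(z + 8)) = (-29 + z)*(z + sqrt(8 + z)))
-P(h(-49, 55)) = -((-49 - 1*55)**2 - 29*(-49 - 1*55) - 29*sqrt(8 + (-49 - 1*55)) + (-49 - 1*55)*sqrt(8 + (-49 - 1*55))) = -((-49 - 55)**2 - 29*(-49 - 55) - 29*sqrt(8 + (-49 - 55)) + (-49 - 55)*sqrt(8 + (-49 - 55))) = -((-104)**2 - 29*(-104) - 29*sqrt(8 - 104) - 104*sqrt(8 - 104)) = -(10816 + 3016 - 116*I*sqrt(6) - 416*I*sqrt(6)) = -(13832 - 532*I*sqrt(6)) = -13832 + 532*I*sqrt(6)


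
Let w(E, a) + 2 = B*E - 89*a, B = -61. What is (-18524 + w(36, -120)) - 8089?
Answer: -18131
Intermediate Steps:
w(E, a) = -2 - 89*a - 61*E (w(E, a) = -2 + (-61*E - 89*a) = -2 + (-89*a - 61*E) = -2 - 89*a - 61*E)
(-18524 + w(36, -120)) - 8089 = (-18524 + (-2 - 89*(-120) - 61*36)) - 8089 = (-18524 + (-2 + 10680 - 2196)) - 8089 = (-18524 + 8482) - 8089 = -10042 - 8089 = -18131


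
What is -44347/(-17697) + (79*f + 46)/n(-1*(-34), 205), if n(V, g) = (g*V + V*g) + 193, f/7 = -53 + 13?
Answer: 78704191/83370567 ≈ 0.94403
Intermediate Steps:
f = -280 (f = 7*(-53 + 13) = 7*(-40) = -280)
n(V, g) = 193 + 2*V*g (n(V, g) = (V*g + V*g) + 193 = 2*V*g + 193 = 193 + 2*V*g)
-44347/(-17697) + (79*f + 46)/n(-1*(-34), 205) = -44347/(-17697) + (79*(-280) + 46)/(193 + 2*(-1*(-34))*205) = -44347*(-1/17697) + (-22120 + 46)/(193 + 2*34*205) = 44347/17697 - 22074/(193 + 13940) = 44347/17697 - 22074/14133 = 44347/17697 - 22074*1/14133 = 44347/17697 - 7358/4711 = 78704191/83370567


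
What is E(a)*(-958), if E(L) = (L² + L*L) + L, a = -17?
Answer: -537438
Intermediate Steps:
E(L) = L + 2*L² (E(L) = (L² + L²) + L = 2*L² + L = L + 2*L²)
E(a)*(-958) = -17*(1 + 2*(-17))*(-958) = -17*(1 - 34)*(-958) = -17*(-33)*(-958) = 561*(-958) = -537438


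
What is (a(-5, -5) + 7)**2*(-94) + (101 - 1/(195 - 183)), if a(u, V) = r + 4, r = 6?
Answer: -324781/12 ≈ -27065.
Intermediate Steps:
a(u, V) = 10 (a(u, V) = 6 + 4 = 10)
(a(-5, -5) + 7)**2*(-94) + (101 - 1/(195 - 183)) = (10 + 7)**2*(-94) + (101 - 1/(195 - 183)) = 17**2*(-94) + (101 - 1/12) = 289*(-94) + (101 - 1*1/12) = -27166 + (101 - 1/12) = -27166 + 1211/12 = -324781/12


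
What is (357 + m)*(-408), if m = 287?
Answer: -262752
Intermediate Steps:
(357 + m)*(-408) = (357 + 287)*(-408) = 644*(-408) = -262752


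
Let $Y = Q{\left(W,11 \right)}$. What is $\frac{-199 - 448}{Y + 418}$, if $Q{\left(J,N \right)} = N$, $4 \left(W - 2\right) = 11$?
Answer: $- \frac{647}{429} \approx -1.5082$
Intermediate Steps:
$W = \frac{19}{4}$ ($W = 2 + \frac{1}{4} \cdot 11 = 2 + \frac{11}{4} = \frac{19}{4} \approx 4.75$)
$Y = 11$
$\frac{-199 - 448}{Y + 418} = \frac{-199 - 448}{11 + 418} = - \frac{647}{429}$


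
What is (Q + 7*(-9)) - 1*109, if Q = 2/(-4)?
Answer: -345/2 ≈ -172.50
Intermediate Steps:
Q = -1/2 (Q = 2*(-1/4) = -1/2 ≈ -0.50000)
(Q + 7*(-9)) - 1*109 = (-1/2 + 7*(-9)) - 1*109 = (-1/2 - 63) - 109 = -127/2 - 109 = -345/2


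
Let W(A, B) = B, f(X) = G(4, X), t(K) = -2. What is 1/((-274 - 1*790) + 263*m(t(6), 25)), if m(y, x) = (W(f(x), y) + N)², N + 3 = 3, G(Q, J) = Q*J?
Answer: -1/12 ≈ -0.083333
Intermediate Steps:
G(Q, J) = J*Q
f(X) = 4*X (f(X) = X*4 = 4*X)
N = 0 (N = -3 + 3 = 0)
m(y, x) = y² (m(y, x) = (y + 0)² = y²)
1/((-274 - 1*790) + 263*m(t(6), 25)) = 1/((-274 - 1*790) + 263*(-2)²) = 1/((-274 - 790) + 263*4) = 1/(-1064 + 1052) = 1/(-12) = -1/12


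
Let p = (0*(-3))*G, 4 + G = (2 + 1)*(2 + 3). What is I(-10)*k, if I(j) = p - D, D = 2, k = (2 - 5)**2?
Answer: -18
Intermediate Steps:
G = 11 (G = -4 + (2 + 1)*(2 + 3) = -4 + 3*5 = -4 + 15 = 11)
k = 9 (k = (-3)**2 = 9)
p = 0 (p = (0*(-3))*11 = 0*11 = 0)
I(j) = -2 (I(j) = 0 - 1*2 = 0 - 2 = -2)
I(-10)*k = -2*9 = -18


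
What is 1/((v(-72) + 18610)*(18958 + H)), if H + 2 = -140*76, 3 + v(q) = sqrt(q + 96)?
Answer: 18607/2879169054300 - sqrt(6)/1439584527150 ≈ 6.4609e-9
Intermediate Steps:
v(q) = -3 + sqrt(96 + q) (v(q) = -3 + sqrt(q + 96) = -3 + sqrt(96 + q))
H = -10642 (H = -2 - 140*76 = -2 - 10640 = -10642)
1/((v(-72) + 18610)*(18958 + H)) = 1/(((-3 + sqrt(96 - 72)) + 18610)*(18958 - 10642)) = 1/(((-3 + sqrt(24)) + 18610)*8316) = 1/(((-3 + 2*sqrt(6)) + 18610)*8316) = 1/((18607 + 2*sqrt(6))*8316) = 1/(154735812 + 16632*sqrt(6))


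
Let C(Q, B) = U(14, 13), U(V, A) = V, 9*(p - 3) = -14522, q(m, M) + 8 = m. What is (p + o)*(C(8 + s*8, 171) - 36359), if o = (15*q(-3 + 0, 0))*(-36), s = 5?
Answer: -472060975/3 ≈ -1.5735e+8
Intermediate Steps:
q(m, M) = -8 + m
o = 5940 (o = (15*(-8 + (-3 + 0)))*(-36) = (15*(-8 - 3))*(-36) = (15*(-11))*(-36) = -165*(-36) = 5940)
p = -14495/9 (p = 3 + (⅑)*(-14522) = 3 - 14522/9 = -14495/9 ≈ -1610.6)
C(Q, B) = 14
(p + o)*(C(8 + s*8, 171) - 36359) = (-14495/9 + 5940)*(14 - 36359) = (38965/9)*(-36345) = -472060975/3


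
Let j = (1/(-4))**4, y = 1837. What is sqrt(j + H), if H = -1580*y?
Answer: I*sqrt(743029759)/16 ≈ 1703.7*I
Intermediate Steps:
j = 1/256 (j = (-1/4)**4 = 1/256 ≈ 0.0039063)
H = -2902460 (H = -1580*1837 = -2902460)
sqrt(j + H) = sqrt(1/256 - 2902460) = sqrt(-743029759/256) = I*sqrt(743029759)/16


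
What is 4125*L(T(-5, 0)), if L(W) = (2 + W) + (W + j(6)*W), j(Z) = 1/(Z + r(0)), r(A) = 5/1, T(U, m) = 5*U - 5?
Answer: -250500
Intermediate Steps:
T(U, m) = -5 + 5*U
r(A) = 5 (r(A) = 5*1 = 5)
j(Z) = 1/(5 + Z) (j(Z) = 1/(Z + 5) = 1/(5 + Z))
L(W) = 2 + 23*W/11 (L(W) = (2 + W) + (W + W/(5 + 6)) = (2 + W) + (W + W/11) = (2 + W) + 12*W/11 = 2 + 23*W/11)
4125*L(T(-5, 0)) = 4125*(2 + 23*(-5 + 5*(-5))/11) = 4125*(2 + 23*(-5 - 25)/11) = 4125*(2 + (23/11)*(-30)) = 4125*(2 - 690/11) = 4125*(-668/11) = -250500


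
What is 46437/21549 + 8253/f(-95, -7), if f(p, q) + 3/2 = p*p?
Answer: 397912111/129631601 ≈ 3.0696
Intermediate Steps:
f(p, q) = -3/2 + p² (f(p, q) = -3/2 + p*p = -3/2 + p²)
46437/21549 + 8253/f(-95, -7) = 46437/21549 + 8253/(-3/2 + (-95)²) = 46437*(1/21549) + 8253/(-3/2 + 9025) = 15479/7183 + 8253/(18047/2) = 15479/7183 + 8253*(2/18047) = 15479/7183 + 16506/18047 = 397912111/129631601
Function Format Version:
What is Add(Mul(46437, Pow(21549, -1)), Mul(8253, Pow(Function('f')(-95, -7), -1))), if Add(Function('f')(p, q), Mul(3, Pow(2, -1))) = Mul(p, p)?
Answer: Rational(397912111, 129631601) ≈ 3.0696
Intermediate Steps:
Function('f')(p, q) = Add(Rational(-3, 2), Pow(p, 2)) (Function('f')(p, q) = Add(Rational(-3, 2), Mul(p, p)) = Add(Rational(-3, 2), Pow(p, 2)))
Add(Mul(46437, Pow(21549, -1)), Mul(8253, Pow(Function('f')(-95, -7), -1))) = Add(Mul(46437, Pow(21549, -1)), Mul(8253, Pow(Add(Rational(-3, 2), Pow(-95, 2)), -1))) = Add(Mul(46437, Rational(1, 21549)), Mul(8253, Pow(Add(Rational(-3, 2), 9025), -1))) = Add(Rational(15479, 7183), Mul(8253, Pow(Rational(18047, 2), -1))) = Add(Rational(15479, 7183), Mul(8253, Rational(2, 18047))) = Add(Rational(15479, 7183), Rational(16506, 18047)) = Rational(397912111, 129631601)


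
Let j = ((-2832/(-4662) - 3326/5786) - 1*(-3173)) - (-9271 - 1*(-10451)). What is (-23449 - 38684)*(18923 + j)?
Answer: -973755293908931/749287 ≈ -1.2996e+9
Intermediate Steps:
j = 4480060318/2247861 (j = ((-2832*(-1/4662) - 3326*1/5786) + 3173) - (-9271 + 10451) = ((472/777 - 1663/2893) + 3173) - 1*1180 = (73345/2247861 + 3173) - 1180 = 7132536298/2247861 - 1180 = 4480060318/2247861 ≈ 1993.0)
(-23449 - 38684)*(18923 + j) = (-23449 - 38684)*(18923 + 4480060318/2247861) = -62133*47016334021/2247861 = -973755293908931/749287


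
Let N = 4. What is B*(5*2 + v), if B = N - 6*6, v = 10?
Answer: -640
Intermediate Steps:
B = -32 (B = 4 - 6*6 = 4 - 36 = -32)
B*(5*2 + v) = -32*(5*2 + 10) = -32*(10 + 10) = -32*20 = -640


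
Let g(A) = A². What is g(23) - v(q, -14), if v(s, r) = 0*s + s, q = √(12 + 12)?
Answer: 529 - 2*√6 ≈ 524.10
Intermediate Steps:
q = 2*√6 (q = √24 = 2*√6 ≈ 4.8990)
v(s, r) = s (v(s, r) = 0 + s = s)
g(23) - v(q, -14) = 23² - 2*√6 = 529 - 2*√6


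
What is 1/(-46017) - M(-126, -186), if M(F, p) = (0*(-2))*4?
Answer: -1/46017 ≈ -2.1731e-5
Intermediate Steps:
M(F, p) = 0 (M(F, p) = 0*4 = 0)
1/(-46017) - M(-126, -186) = 1/(-46017) - 1*0 = -1/46017 + 0 = -1/46017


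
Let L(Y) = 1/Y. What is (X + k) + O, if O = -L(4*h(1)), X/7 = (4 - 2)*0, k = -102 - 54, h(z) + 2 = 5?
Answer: -1873/12 ≈ -156.08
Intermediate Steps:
h(z) = 3 (h(z) = -2 + 5 = 3)
k = -156
X = 0 (X = 7*((4 - 2)*0) = 7*(2*0) = 7*0 = 0)
O = -1/12 (O = -1/(4*3) = -1/12 ≈ -0.083333)
(X + k) + O = (0 - 156) - 1/12 = -156 - 1/12 = -1873/12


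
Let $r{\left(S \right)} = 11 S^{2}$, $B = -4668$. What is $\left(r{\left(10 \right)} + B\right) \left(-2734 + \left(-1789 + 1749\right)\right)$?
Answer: $9897632$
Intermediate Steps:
$\left(r{\left(10 \right)} + B\right) \left(-2734 + \left(-1789 + 1749\right)\right) = \left(11 \cdot 10^{2} - 4668\right) \left(-2734 + \left(-1789 + 1749\right)\right) = \left(11 \cdot 100 - 4668\right) \left(-2734 - 40\right) = \left(1100 - 4668\right) \left(-2774\right) = \left(-3568\right) \left(-2774\right) = 9897632$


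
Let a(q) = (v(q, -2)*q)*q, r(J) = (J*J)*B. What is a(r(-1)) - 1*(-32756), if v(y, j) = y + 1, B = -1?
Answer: 32756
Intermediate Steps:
v(y, j) = 1 + y
r(J) = -J² (r(J) = (J*J)*(-1) = J²*(-1) = -J²)
a(q) = q²*(1 + q) (a(q) = ((1 + q)*q)*q = (q*(1 + q))*q = q²*(1 + q))
a(r(-1)) - 1*(-32756) = (-1*(-1)²)²*(1 - 1*(-1)²) - 1*(-32756) = (-1*1)²*(1 - 1*1) + 32756 = (-1)²*(1 - 1) + 32756 = 1*0 + 32756 = 0 + 32756 = 32756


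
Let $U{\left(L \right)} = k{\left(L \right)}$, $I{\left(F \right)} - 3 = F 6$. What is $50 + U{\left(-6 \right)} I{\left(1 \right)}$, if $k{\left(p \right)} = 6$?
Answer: $104$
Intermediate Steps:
$I{\left(F \right)} = 3 + 6 F$ ($I{\left(F \right)} = 3 + F 6 = 3 + 6 F$)
$U{\left(L \right)} = 6$
$50 + U{\left(-6 \right)} I{\left(1 \right)} = 50 + 6 \left(3 + 6 \cdot 1\right) = 50 + 6 \left(3 + 6\right) = 50 + 6 \cdot 9 = 50 + 54 = 104$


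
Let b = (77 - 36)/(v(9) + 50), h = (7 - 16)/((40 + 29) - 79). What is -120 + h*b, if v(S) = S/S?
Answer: -20277/170 ≈ -119.28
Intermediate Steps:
h = 9/10 (h = -9/(69 - 79) = -9/(-10) = -9*(-⅒) = 9/10 ≈ 0.90000)
v(S) = 1
b = 41/51 (b = (77 - 36)/(1 + 50) = 41/51 ≈ 0.80392)
-120 + h*b = -120 + (9/10)*(41/51) = -120 + 123/170 = -20277/170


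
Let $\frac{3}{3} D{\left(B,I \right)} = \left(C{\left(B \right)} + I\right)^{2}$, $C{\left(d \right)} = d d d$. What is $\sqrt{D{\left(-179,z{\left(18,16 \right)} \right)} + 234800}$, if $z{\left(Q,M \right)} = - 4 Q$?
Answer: $3 \sqrt{3654993285969} \approx 5.7354 \cdot 10^{6}$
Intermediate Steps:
$C{\left(d \right)} = d^{3}$ ($C{\left(d \right)} = d^{2} d = d^{3}$)
$D{\left(B,I \right)} = \left(I + B^{3}\right)^{2}$ ($D{\left(B,I \right)} = \left(B^{3} + I\right)^{2} = \left(I + B^{3}\right)^{2}$)
$\sqrt{D{\left(-179,z{\left(18,16 \right)} \right)} + 234800} = \sqrt{\left(\left(-4\right) 18 + \left(-179\right)^{3}\right)^{2} + 234800} = \sqrt{\left(-72 - 5735339\right)^{2} + 234800} = \sqrt{\left(-5735411\right)^{2} + 234800} = \sqrt{32894939338921 + 234800} = \sqrt{32894939573721} = 3 \sqrt{3654993285969}$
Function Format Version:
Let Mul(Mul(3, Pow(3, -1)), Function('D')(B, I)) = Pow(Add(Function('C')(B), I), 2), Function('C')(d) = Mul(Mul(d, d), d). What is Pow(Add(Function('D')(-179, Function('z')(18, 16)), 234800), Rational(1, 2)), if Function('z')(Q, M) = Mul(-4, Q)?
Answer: Mul(3, Pow(3654993285969, Rational(1, 2))) ≈ 5.7354e+6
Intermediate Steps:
Function('C')(d) = Pow(d, 3) (Function('C')(d) = Mul(Pow(d, 2), d) = Pow(d, 3))
Function('D')(B, I) = Pow(Add(I, Pow(B, 3)), 2) (Function('D')(B, I) = Pow(Add(Pow(B, 3), I), 2) = Pow(Add(I, Pow(B, 3)), 2))
Pow(Add(Function('D')(-179, Function('z')(18, 16)), 234800), Rational(1, 2)) = Pow(Add(Pow(Add(Mul(-4, 18), Pow(-179, 3)), 2), 234800), Rational(1, 2)) = Pow(Add(Pow(Add(-72, -5735339), 2), 234800), Rational(1, 2)) = Pow(Add(Pow(-5735411, 2), 234800), Rational(1, 2)) = Pow(Add(32894939338921, 234800), Rational(1, 2)) = Pow(32894939573721, Rational(1, 2)) = Mul(3, Pow(3654993285969, Rational(1, 2)))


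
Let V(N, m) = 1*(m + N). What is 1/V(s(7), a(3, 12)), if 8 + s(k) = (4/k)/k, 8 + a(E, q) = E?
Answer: -49/633 ≈ -0.077409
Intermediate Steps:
a(E, q) = -8 + E
s(k) = -8 + 4/k**2 (s(k) = -8 + (4/k)/k = -8 + 4/k**2)
V(N, m) = N + m (V(N, m) = 1*(N + m) = N + m)
1/V(s(7), a(3, 12)) = 1/((-8 + 4/7**2) + (-8 + 3)) = 1/((-8 + 4*(1/49)) - 5) = 1/((-8 + 4/49) - 5) = 1/(-388/49 - 5) = 1/(-633/49) = -49/633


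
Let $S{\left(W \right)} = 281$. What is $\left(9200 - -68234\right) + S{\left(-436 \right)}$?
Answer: $77715$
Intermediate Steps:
$\left(9200 - -68234\right) + S{\left(-436 \right)} = \left(9200 - -68234\right) + 281 = \left(9200 + 68234\right) + 281 = 77434 + 281 = 77715$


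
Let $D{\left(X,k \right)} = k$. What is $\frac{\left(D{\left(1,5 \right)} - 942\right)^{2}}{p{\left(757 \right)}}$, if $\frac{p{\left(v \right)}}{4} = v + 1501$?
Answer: $\frac{877969}{9032} \approx 97.207$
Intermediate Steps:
$p{\left(v \right)} = 6004 + 4 v$ ($p{\left(v \right)} = 4 \left(v + 1501\right) = 4 \left(1501 + v\right) = 6004 + 4 v$)
$\frac{\left(D{\left(1,5 \right)} - 942\right)^{2}}{p{\left(757 \right)}} = \frac{\left(5 - 942\right)^{2}}{6004 + 4 \cdot 757} = \frac{\left(-937\right)^{2}}{6004 + 3028} = \frac{877969}{9032}$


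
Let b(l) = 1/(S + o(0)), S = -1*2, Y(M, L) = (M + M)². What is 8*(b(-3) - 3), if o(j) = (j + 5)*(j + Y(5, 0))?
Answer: -5972/249 ≈ -23.984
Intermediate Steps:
Y(M, L) = 4*M² (Y(M, L) = (2*M)² = 4*M²)
o(j) = (5 + j)*(100 + j) (o(j) = (j + 5)*(j + 4*5²) = (5 + j)*(j + 4*25) = (5 + j)*(j + 100) = (5 + j)*(100 + j))
S = -2
b(l) = 1/498 (b(l) = 1/(-2 + (500 + 0² + 105*0)) = 1/(-2 + (500 + 0 + 0)) = 1/(-2 + 500) = 1/498)
8*(b(-3) - 3) = 8*(1/498 - 3) = 8*(-1493/498) = -5972/249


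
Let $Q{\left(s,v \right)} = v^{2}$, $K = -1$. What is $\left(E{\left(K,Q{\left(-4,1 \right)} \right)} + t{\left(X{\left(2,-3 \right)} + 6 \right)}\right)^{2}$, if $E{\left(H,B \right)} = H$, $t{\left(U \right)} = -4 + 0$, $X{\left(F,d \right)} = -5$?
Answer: $25$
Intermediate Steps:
$t{\left(U \right)} = -4$
$\left(E{\left(K,Q{\left(-4,1 \right)} \right)} + t{\left(X{\left(2,-3 \right)} + 6 \right)}\right)^{2} = \left(-1 - 4\right)^{2} = \left(-5\right)^{2} = 25$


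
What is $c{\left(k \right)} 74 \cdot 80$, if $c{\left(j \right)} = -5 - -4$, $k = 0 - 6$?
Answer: $-5920$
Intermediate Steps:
$k = -6$ ($k = 0 - 6 = -6$)
$c{\left(j \right)} = -1$ ($c{\left(j \right)} = -5 + 4 = -1$)
$c{\left(k \right)} 74 \cdot 80 = \left(-1\right) 74 \cdot 80 = \left(-74\right) 80 = -5920$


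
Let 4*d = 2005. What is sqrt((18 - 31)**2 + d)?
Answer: sqrt(2681)/2 ≈ 25.889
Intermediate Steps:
d = 2005/4 (d = (1/4)*2005 = 2005/4 ≈ 501.25)
sqrt((18 - 31)**2 + d) = sqrt((18 - 31)**2 + 2005/4) = sqrt((-13)**2 + 2005/4) = sqrt(169 + 2005/4) = sqrt(2681/4) = sqrt(2681)/2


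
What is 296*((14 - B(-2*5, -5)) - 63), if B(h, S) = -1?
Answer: -14208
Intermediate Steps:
296*((14 - B(-2*5, -5)) - 63) = 296*((14 - 1*(-1)) - 63) = 296*((14 + 1) - 63) = 296*(15 - 63) = 296*(-48) = -14208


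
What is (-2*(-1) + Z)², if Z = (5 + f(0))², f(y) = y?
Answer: 729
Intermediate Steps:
Z = 25 (Z = (5 + 0)² = 5² = 25)
(-2*(-1) + Z)² = (-2*(-1) + 25)² = (2 + 25)² = 27² = 729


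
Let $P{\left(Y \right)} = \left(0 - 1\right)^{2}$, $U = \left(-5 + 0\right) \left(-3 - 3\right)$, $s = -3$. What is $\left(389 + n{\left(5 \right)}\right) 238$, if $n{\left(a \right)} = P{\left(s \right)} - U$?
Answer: $85680$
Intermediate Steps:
$U = 30$ ($U = \left(-5\right) \left(-6\right) = 30$)
$P{\left(Y \right)} = 1$ ($P{\left(Y \right)} = \left(-1\right)^{2} = 1$)
$n{\left(a \right)} = -29$ ($n{\left(a \right)} = 1 - 30 = -29$)
$\left(389 + n{\left(5 \right)}\right) 238 = \left(389 - 29\right) 238 = 360 \cdot 238 = 85680$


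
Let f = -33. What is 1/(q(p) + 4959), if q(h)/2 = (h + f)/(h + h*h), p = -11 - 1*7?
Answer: 3/14876 ≈ 0.00020167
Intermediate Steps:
p = -18 (p = -11 - 7 = -18)
q(h) = 2*(-33 + h)/(h + h²) (q(h) = 2*((h - 33)/(h + h*h)) = 2*((-33 + h)/(h + h²)) = 2*(-33 + h)/(h + h²))
1/(q(p) + 4959) = 1/(2*(-33 - 18)/(-18*(1 - 18)) + 4959) = 1/(2*(-1/18)*(-51)/(-17) + 4959) = 1/(2*(-1/18)*(-1/17)*(-51) + 4959) = 1/(-⅓ + 4959) = 1/(14876/3) = 3/14876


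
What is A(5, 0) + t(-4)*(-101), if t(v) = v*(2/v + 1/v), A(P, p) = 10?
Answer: -293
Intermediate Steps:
t(v) = 3 (t(v) = v*(2/v + 1/v) = v*(3/v) = 3)
A(5, 0) + t(-4)*(-101) = 10 + 3*(-101) = 10 - 303 = -293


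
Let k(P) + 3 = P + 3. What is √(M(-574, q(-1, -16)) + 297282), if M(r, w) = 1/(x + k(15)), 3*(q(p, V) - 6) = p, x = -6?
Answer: √2675539/3 ≈ 545.24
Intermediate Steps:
q(p, V) = 6 + p/3
k(P) = P (k(P) = -3 + (P + 3) = -3 + (3 + P) = P)
M(r, w) = ⅑ (M(r, w) = 1/(-6 + 15) = 1/9 = ⅑)
√(M(-574, q(-1, -16)) + 297282) = √(⅑ + 297282) = √(2675539/9) = √2675539/3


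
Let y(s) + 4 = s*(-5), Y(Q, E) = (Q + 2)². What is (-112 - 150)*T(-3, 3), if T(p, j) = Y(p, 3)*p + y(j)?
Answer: 5764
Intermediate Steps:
Y(Q, E) = (2 + Q)²
y(s) = -4 - 5*s (y(s) = -4 + s*(-5) = -4 - 5*s)
T(p, j) = -4 - 5*j + p*(2 + p)² (T(p, j) = (2 + p)²*p + (-4 - 5*j) = p*(2 + p)² + (-4 - 5*j) = -4 - 5*j + p*(2 + p)²)
(-112 - 150)*T(-3, 3) = (-112 - 150)*(-4 - 5*3 - 3*(2 - 3)²) = -262*(-4 - 15 - 3*(-1)²) = -262*(-4 - 15 - 3*1) = -262*(-4 - 15 - 3) = -262*(-22) = 5764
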